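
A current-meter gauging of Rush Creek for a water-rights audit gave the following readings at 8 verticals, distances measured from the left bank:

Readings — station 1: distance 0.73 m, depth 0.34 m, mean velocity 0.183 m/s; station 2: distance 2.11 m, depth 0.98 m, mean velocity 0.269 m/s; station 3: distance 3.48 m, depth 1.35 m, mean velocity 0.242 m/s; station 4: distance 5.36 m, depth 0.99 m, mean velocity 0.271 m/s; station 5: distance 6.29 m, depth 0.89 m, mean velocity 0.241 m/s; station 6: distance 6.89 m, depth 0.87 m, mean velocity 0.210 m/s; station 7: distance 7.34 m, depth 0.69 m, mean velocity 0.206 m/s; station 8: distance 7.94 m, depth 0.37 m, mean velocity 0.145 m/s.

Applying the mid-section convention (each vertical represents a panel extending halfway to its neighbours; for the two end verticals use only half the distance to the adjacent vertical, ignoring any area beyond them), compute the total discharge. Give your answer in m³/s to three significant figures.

w_1 = (2.11 − 0.73)/2 = 0.69 m; q_1 = 0.183 × 0.34 × 0.69 = 0.04293 m³/s
w_2 = (3.48 − 0.73)/2 = 1.375 m; q_2 = 0.269 × 0.98 × 1.375 = 0.3625 m³/s
w_3 = (5.36 − 2.11)/2 = 1.625 m; q_3 = 0.242 × 1.35 × 1.625 = 0.5309 m³/s
w_4 = (6.29 − 3.48)/2 = 1.405 m; q_4 = 0.271 × 0.99 × 1.405 = 0.3769 m³/s
w_5 = (6.89 − 5.36)/2 = 0.765 m; q_5 = 0.241 × 0.89 × 0.765 = 0.1641 m³/s
w_6 = (7.34 − 6.29)/2 = 0.525 m; q_6 = 0.210 × 0.87 × 0.525 = 0.09592 m³/s
w_7 = (7.94 − 6.89)/2 = 0.525 m; q_7 = 0.206 × 0.69 × 0.525 = 0.07462 m³/s
w_8 = (7.94 − 7.34)/2 = 0.3 m; q_8 = 0.145 × 0.37 × 0.3 = 0.01610 m³/s
Q = Σ qᵢ = 1.664 m³/s

1.66 m³/s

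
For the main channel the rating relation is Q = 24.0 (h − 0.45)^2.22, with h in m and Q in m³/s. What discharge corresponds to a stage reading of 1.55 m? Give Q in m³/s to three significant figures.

29.7 m³/s

Q = 24.0 × (1.55 − 0.45)^2.22 = 24.0 × 1.1^2.22 = 29.66 m³/s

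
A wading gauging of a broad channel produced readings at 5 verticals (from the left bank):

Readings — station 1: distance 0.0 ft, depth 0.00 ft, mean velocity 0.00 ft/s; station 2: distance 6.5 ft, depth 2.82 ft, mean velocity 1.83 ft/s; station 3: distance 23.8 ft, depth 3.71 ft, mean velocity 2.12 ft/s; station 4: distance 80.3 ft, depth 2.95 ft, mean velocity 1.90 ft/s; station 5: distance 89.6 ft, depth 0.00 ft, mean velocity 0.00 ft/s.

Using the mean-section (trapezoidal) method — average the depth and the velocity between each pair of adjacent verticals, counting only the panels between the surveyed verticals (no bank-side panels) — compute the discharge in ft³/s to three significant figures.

Panel 1-2: Δb = 6.5 ft, d̄ = (0.00+2.82)/2 = 1.41, v̄ = (0.00+1.83)/2 = 0.915 → q = 6.5×1.41×0.915 = 8.386 ft³/s
Panel 2-3: Δb = 17.3 ft, d̄ = (2.82+3.71)/2 = 3.265, v̄ = (1.83+2.12)/2 = 1.975 → q = 17.3×3.265×1.975 = 111.6 ft³/s
Panel 3-4: Δb = 56.5 ft, d̄ = (3.71+2.95)/2 = 3.33, v̄ = (2.12+1.90)/2 = 2.01 → q = 56.5×3.33×2.01 = 378.2 ft³/s
Panel 4-5: Δb = 9.3 ft, d̄ = (2.95+0.00)/2 = 1.475, v̄ = (1.90+0.00)/2 = 0.95 → q = 9.3×1.475×0.95 = 13.03 ft³/s
Q = Σ q = 511.1 ft³/s

511 ft³/s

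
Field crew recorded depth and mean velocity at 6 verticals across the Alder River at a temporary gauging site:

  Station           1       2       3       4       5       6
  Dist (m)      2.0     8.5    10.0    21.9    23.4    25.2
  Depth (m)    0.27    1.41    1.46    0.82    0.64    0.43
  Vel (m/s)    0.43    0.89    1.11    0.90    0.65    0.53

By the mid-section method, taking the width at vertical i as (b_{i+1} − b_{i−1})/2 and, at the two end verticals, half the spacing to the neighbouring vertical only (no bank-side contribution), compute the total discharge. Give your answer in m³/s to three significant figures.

w_1 = (8.5 − 2.0)/2 = 3.25 m; q_1 = 0.43 × 0.27 × 3.25 = 0.3773 m³/s
w_2 = (10.0 − 2.0)/2 = 4 m; q_2 = 0.89 × 1.41 × 4 = 5.020 m³/s
w_3 = (21.9 − 8.5)/2 = 6.7 m; q_3 = 1.11 × 1.46 × 6.7 = 10.86 m³/s
w_4 = (23.4 − 10.0)/2 = 6.7 m; q_4 = 0.90 × 0.82 × 6.7 = 4.945 m³/s
w_5 = (25.2 − 21.9)/2 = 1.65 m; q_5 = 0.65 × 0.64 × 1.65 = 0.6864 m³/s
w_6 = (25.2 − 23.4)/2 = 0.9 m; q_6 = 0.53 × 0.43 × 0.9 = 0.2051 m³/s
Q = Σ qᵢ = 22.09 m³/s

22.1 m³/s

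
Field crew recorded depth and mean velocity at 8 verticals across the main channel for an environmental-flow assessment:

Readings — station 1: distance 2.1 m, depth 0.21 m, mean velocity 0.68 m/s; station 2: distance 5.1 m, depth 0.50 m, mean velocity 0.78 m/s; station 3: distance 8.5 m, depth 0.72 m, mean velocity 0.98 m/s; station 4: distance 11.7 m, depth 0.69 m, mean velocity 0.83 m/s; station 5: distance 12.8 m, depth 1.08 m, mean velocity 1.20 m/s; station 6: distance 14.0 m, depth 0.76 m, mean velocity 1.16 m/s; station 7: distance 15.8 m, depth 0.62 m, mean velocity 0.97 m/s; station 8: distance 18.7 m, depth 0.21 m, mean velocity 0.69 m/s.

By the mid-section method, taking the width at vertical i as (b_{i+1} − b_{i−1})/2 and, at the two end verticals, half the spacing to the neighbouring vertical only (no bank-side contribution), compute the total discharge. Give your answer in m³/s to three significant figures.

9.46 m³/s

w_1 = (5.1 − 2.1)/2 = 1.5 m; q_1 = 0.68 × 0.21 × 1.5 = 0.2142 m³/s
w_2 = (8.5 − 2.1)/2 = 3.2 m; q_2 = 0.78 × 0.50 × 3.2 = 1.248 m³/s
w_3 = (11.7 − 5.1)/2 = 3.3 m; q_3 = 0.98 × 0.72 × 3.3 = 2.328 m³/s
w_4 = (12.8 − 8.5)/2 = 2.15 m; q_4 = 0.83 × 0.69 × 2.15 = 1.231 m³/s
w_5 = (14.0 − 11.7)/2 = 1.15 m; q_5 = 1.20 × 1.08 × 1.15 = 1.490 m³/s
w_6 = (15.8 − 12.8)/2 = 1.5 m; q_6 = 1.16 × 0.76 × 1.5 = 1.322 m³/s
w_7 = (18.7 − 14.0)/2 = 2.35 m; q_7 = 0.97 × 0.62 × 2.35 = 1.413 m³/s
w_8 = (18.7 − 15.8)/2 = 1.45 m; q_8 = 0.69 × 0.21 × 1.45 = 0.2101 m³/s
Q = Σ qᵢ = 9.458 m³/s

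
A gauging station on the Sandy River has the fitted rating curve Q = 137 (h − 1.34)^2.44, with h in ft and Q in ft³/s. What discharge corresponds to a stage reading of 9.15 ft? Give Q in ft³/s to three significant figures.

Q = 137 × (9.15 − 1.34)^2.44 = 137 × 7.81^2.44 = 20640 ft³/s

20600 ft³/s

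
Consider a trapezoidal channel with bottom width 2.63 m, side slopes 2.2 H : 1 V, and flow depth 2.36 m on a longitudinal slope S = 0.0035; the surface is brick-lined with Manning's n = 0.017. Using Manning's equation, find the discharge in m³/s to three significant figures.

A = (b + z·y)·y = (2.63 + 2.2×2.36)×2.36 = 18.46 m²
P = b + 2y√(1+z²) = 2.63 + 2×2.36×√(1+2.2²) = 14.04 m
R = A/P = 18.46/14.04 = 1.315 m
Q = (1/n)·A·R^(2/3)·S^(1/2) = (1/0.017) × 18.46 × 1.315^(2/3) × 0.0035^(1/2) = 77.11 m³/s

77.1 m³/s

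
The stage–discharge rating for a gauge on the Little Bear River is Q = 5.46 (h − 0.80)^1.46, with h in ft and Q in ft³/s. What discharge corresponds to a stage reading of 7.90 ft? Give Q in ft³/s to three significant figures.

Q = 5.46 × (7.90 − 0.80)^1.46 = 5.46 × 7.1^1.46 = 95.51 ft³/s

95.5 ft³/s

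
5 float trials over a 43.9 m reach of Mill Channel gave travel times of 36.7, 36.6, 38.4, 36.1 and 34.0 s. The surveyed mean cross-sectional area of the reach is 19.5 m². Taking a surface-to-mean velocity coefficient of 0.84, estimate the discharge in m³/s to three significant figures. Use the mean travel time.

19.8 m³/s

t̄ = (36.7 + 36.6 + 38.4 + 36.1 + 34.0) / 5 = 36.36 s
v_surface = L / t̄ = 43.9 / 36.36 = 1.207 m/s
v_mean = 0.84 × 1.207 = 1.014 m/s
Q = A × v_mean = 19.5 × 1.014 = 19.78 m³/s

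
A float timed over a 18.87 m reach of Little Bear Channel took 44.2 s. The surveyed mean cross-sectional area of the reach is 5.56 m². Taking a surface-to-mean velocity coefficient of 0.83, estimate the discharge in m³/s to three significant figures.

v_surface = L / t̄ = 18.87 / 44.2 = 0.4269 m/s
v_mean = 0.83 × 0.4269 = 0.3543 m/s
Q = A × v_mean = 5.56 × 0.3543 = 1.970 m³/s

1.97 m³/s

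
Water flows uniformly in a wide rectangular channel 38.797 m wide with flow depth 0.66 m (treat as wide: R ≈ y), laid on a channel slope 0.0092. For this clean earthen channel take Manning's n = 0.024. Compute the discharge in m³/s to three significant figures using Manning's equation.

77.6 m³/s

A = b·y = 38.797 × 0.66 = 25.61 m²
Wide channel: R ≈ y = 0.66 m
Q = (1/n)·A·R^(2/3)·S^(1/2) = (1/0.024) × 25.61 × 0.6600^(2/3) × 0.0092^(1/2) = 77.57 m³/s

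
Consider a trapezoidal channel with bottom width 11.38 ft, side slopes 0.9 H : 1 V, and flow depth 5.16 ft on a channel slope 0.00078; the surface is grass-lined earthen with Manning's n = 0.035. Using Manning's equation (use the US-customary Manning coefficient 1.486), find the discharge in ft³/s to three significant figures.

A = (b + z·y)·y = (11.38 + 0.9×5.16)×5.16 = 82.68 ft²
P = b + 2y√(1+z²) = 11.38 + 2×5.16×√(1+0.9²) = 25.26 ft
R = A/P = 82.68/25.26 = 3.273 ft
Q = (1.486/n)·A·R^(2/3)·S^(1/2) = (1.486/0.035) × 82.68 × 3.273^(2/3) × 0.00078^(1/2) = 216.1 ft³/s

216 ft³/s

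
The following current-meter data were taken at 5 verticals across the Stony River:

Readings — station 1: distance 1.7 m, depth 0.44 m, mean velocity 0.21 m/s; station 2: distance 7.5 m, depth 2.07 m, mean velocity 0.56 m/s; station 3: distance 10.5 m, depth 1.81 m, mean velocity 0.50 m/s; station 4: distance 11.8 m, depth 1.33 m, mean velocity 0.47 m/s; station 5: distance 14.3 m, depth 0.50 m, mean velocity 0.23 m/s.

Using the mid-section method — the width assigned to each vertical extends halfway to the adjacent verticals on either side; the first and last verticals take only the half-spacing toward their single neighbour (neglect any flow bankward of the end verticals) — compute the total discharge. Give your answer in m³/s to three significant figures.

w_1 = (7.5 − 1.7)/2 = 2.9 m; q_1 = 0.21 × 0.44 × 2.9 = 0.2680 m³/s
w_2 = (10.5 − 1.7)/2 = 4.4 m; q_2 = 0.56 × 2.07 × 4.4 = 5.100 m³/s
w_3 = (11.8 − 7.5)/2 = 2.15 m; q_3 = 0.50 × 1.81 × 2.15 = 1.946 m³/s
w_4 = (14.3 − 10.5)/2 = 1.9 m; q_4 = 0.47 × 1.33 × 1.9 = 1.188 m³/s
w_5 = (14.3 − 11.8)/2 = 1.25 m; q_5 = 0.23 × 0.50 × 1.25 = 0.1438 m³/s
Q = Σ qᵢ = 8.646 m³/s

8.65 m³/s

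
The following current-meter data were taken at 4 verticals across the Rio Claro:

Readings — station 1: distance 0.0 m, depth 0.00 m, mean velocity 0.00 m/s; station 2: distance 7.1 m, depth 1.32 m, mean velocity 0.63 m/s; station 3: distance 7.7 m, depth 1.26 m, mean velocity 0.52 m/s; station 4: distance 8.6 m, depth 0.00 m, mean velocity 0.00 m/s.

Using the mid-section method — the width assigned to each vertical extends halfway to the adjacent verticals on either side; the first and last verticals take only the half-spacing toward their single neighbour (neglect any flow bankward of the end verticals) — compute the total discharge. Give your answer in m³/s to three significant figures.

3.69 m³/s

w_2 = (7.7 − 0.0)/2 = 3.85 m; q_2 = 0.63 × 1.32 × 3.85 = 3.202 m³/s
w_3 = (8.6 − 7.1)/2 = 0.75 m; q_3 = 0.52 × 1.26 × 0.75 = 0.4914 m³/s
Stations 1, 4 contribute zero (depth or velocity is 0).
Q = Σ qᵢ = 3.693 m³/s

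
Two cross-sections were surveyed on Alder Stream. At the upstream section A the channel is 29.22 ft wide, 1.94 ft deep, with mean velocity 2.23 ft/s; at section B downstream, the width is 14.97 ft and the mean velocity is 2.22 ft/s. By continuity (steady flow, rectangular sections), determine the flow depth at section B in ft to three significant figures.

Q = A₁V₁ = (29.22×1.94) × 2.23 = 126.4 ft³/s
d₂ = Q/(b₂ V₂) = 126.4/(14.97×2.22) = 3.804 ft

3.80 ft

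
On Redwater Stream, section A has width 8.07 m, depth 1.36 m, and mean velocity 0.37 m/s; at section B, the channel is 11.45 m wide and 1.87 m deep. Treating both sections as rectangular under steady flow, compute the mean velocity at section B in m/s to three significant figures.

0.190 m/s

Q = A₁V₁ = (8.07×1.36) × 0.37 = 4.061 m³/s
A₂ = 11.45 × 1.87 = 21.41 m²
V₂ = Q/A₂ = 4.061/21.41 = 0.1897 m/s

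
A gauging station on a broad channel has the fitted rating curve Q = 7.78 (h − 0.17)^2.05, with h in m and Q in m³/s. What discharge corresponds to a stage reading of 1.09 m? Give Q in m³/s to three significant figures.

Q = 7.78 × (1.09 − 0.17)^2.05 = 7.78 × 0.92^2.05 = 6.558 m³/s

6.56 m³/s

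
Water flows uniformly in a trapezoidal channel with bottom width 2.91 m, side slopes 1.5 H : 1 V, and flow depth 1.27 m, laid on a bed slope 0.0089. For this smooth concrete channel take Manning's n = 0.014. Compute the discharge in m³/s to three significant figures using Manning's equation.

A = (b + z·y)·y = (2.91 + 1.5×1.27)×1.27 = 6.115 m²
P = b + 2y√(1+z²) = 2.91 + 2×1.27×√(1+1.5²) = 7.489 m
R = A/P = 6.115/7.489 = 0.8165 m
Q = (1/n)·A·R^(2/3)·S^(1/2) = (1/0.014) × 6.115 × 0.8165^(2/3) × 0.0089^(1/2) = 36.00 m³/s

36.0 m³/s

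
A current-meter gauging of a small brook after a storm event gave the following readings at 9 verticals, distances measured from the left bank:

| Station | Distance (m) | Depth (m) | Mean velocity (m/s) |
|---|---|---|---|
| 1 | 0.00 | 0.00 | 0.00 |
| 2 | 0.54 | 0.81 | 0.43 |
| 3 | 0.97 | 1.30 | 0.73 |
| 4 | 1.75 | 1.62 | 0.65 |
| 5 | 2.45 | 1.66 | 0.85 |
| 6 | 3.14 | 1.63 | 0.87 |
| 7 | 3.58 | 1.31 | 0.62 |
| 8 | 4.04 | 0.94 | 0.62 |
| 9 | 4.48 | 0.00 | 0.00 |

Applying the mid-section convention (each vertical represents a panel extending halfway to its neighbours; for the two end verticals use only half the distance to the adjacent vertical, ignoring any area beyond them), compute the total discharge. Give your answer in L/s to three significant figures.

w_2 = (0.97 − 0.00)/2 = 0.485 m; q_2 = 0.43 × 0.81 × 0.485 = 0.1689 m³/s
w_3 = (1.75 − 0.54)/2 = 0.605 m; q_3 = 0.73 × 1.30 × 0.605 = 0.5741 m³/s
w_4 = (2.45 − 0.97)/2 = 0.74 m; q_4 = 0.65 × 1.62 × 0.74 = 0.7792 m³/s
w_5 = (3.14 − 1.75)/2 = 0.695 m; q_5 = 0.85 × 1.66 × 0.695 = 0.9806 m³/s
w_6 = (3.58 − 2.45)/2 = 0.565 m; q_6 = 0.87 × 1.63 × 0.565 = 0.8012 m³/s
w_7 = (4.04 − 3.14)/2 = 0.45 m; q_7 = 0.62 × 1.31 × 0.45 = 0.3655 m³/s
w_8 = (4.48 − 3.58)/2 = 0.45 m; q_8 = 0.62 × 0.94 × 0.45 = 0.2623 m³/s
Stations 1, 9 contribute zero (depth or velocity is 0).
Q = Σ qᵢ = 3.932 m³/s
= 3.932 × 1000 = 3932 L/s

3930 L/s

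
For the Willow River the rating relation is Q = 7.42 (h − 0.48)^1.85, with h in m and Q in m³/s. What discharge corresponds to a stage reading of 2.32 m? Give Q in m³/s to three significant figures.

22.9 m³/s

Q = 7.42 × (2.32 − 0.48)^1.85 = 7.42 × 1.84^1.85 = 22.93 m³/s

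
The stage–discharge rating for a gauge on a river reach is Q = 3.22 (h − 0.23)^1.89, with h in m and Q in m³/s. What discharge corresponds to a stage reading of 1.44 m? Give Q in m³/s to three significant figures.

4.62 m³/s

Q = 3.22 × (1.44 − 0.23)^1.89 = 3.22 × 1.21^1.89 = 4.617 m³/s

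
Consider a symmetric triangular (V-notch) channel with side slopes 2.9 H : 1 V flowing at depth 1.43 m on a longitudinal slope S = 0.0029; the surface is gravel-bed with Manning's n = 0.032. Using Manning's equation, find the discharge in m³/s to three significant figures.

7.69 m³/s

A = z·y² = 2.9×1.43² = 5.930 m²
P = 2y√(1+z²) = 2×1.43×√(1+2.9²) = 8.773 m
R = A/P = 5.930/8.773 = 0.6759 m
Q = (1/n)·A·R^(2/3)·S^(1/2) = (1/0.032) × 5.930 × 0.6759^(2/3) × 0.0029^(1/2) = 7.686 m³/s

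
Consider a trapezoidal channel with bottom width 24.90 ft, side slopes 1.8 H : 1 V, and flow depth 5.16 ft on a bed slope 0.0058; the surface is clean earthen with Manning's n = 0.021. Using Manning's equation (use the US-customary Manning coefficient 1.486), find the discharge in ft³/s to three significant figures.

A = (b + z·y)·y = (24.90 + 1.8×5.16)×5.16 = 176.4 ft²
P = b + 2y√(1+z²) = 24.90 + 2×5.16×√(1+1.8²) = 46.15 ft
R = A/P = 176.4/46.15 = 3.823 ft
Q = (1.486/n)·A·R^(2/3)·S^(1/2) = (1.486/0.021) × 176.4 × 3.823^(2/3) × 0.0058^(1/2) = 2324 ft³/s

2320 ft³/s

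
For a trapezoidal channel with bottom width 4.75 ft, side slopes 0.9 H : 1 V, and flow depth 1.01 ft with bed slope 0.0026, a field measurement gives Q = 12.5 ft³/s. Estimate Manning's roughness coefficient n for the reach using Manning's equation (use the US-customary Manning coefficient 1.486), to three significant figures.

A = (b + z·y)·y = (4.75 + 0.9×1.01)×1.01 = 5.716 ft²
P = b + 2y√(1+z²) = 4.75 + 2×1.01×√(1+0.9²) = 7.468 ft
R = A/P = 5.716/7.468 = 0.7654 ft
n = (1.486/Q)·A·R^(2/3)·S^(1/2) = (1.486/12.5) × 5.716 × 0.8367 × 0.05099 = 0.02899

0.0290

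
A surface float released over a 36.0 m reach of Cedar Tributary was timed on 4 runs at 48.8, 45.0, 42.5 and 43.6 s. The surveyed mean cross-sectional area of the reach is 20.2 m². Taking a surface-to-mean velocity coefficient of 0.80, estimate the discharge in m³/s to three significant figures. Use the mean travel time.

t̄ = (48.8 + 45.0 + 42.5 + 43.6) / 4 = 44.975 s
v_surface = L / t̄ = 36.0 / 44.975 = 0.8004 m/s
v_mean = 0.80 × 0.8004 = 0.6404 m/s
Q = A × v_mean = 20.2 × 0.6404 = 12.94 m³/s

12.9 m³/s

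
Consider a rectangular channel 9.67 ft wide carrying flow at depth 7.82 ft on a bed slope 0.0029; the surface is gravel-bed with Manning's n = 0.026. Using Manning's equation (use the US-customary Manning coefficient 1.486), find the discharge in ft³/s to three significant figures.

483 ft³/s

A = b·y = 9.67 × 7.82 = 75.62 ft²
P = b + 2y = 9.67 + 2×7.82 = 25.31 ft
R = A/P = 75.62/25.31 = 2.988 ft
Q = (1.486/n)·A·R^(2/3)·S^(1/2) = (1.486/0.026) × 75.62 × 2.988^(2/3) × 0.0029^(1/2) = 482.8 ft³/s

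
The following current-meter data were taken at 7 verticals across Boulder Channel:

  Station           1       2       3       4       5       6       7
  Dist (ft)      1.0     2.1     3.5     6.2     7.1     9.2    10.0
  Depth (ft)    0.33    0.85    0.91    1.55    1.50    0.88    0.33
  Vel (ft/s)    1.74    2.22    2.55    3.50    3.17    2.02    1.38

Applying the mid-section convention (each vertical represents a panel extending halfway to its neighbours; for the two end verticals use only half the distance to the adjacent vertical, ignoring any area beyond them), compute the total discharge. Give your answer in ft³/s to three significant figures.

w_1 = (2.1 − 1.0)/2 = 0.55 ft; q_1 = 1.74 × 0.33 × 0.55 = 0.3158 ft³/s
w_2 = (3.5 − 1.0)/2 = 1.25 ft; q_2 = 2.22 × 0.85 × 1.25 = 2.359 ft³/s
w_3 = (6.2 − 2.1)/2 = 2.05 ft; q_3 = 2.55 × 0.91 × 2.05 = 4.757 ft³/s
w_4 = (7.1 − 3.5)/2 = 1.8 ft; q_4 = 3.50 × 1.55 × 1.8 = 9.765 ft³/s
w_5 = (9.2 − 6.2)/2 = 1.5 ft; q_5 = 3.17 × 1.50 × 1.5 = 7.133 ft³/s
w_6 = (10.0 − 7.1)/2 = 1.45 ft; q_6 = 2.02 × 0.88 × 1.45 = 2.578 ft³/s
w_7 = (10.0 − 9.2)/2 = 0.4 ft; q_7 = 1.38 × 0.33 × 0.4 = 0.1822 ft³/s
Q = Σ qᵢ = 27.09 ft³/s

27.1 ft³/s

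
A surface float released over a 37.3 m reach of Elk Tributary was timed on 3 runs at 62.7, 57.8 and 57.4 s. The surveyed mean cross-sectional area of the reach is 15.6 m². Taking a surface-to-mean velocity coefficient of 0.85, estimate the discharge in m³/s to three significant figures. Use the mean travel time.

8.34 m³/s

t̄ = (62.7 + 57.8 + 57.4) / 3 = 59.3 s
v_surface = L / t̄ = 37.3 / 59.3 = 0.6290 m/s
v_mean = 0.85 × 0.6290 = 0.5347 m/s
Q = A × v_mean = 15.6 × 0.5347 = 8.341 m³/s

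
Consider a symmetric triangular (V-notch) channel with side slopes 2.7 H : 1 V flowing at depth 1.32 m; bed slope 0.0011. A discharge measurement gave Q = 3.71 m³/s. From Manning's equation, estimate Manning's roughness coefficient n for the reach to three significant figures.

0.0305

A = z·y² = 2.7×1.32² = 4.704 m²
P = 2y√(1+z²) = 2×1.32×√(1+2.7²) = 7.601 m
R = A/P = 4.704/7.601 = 0.6189 m
n = (1/Q)·A·R^(2/3)·S^(1/2) = (1/3.71) × 4.704 × 0.7263 × 0.03317 = 0.03054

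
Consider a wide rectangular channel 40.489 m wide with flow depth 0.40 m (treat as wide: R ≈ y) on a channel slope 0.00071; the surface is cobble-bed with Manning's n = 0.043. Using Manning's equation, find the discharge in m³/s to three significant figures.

A = b·y = 40.489 × 0.40 = 16.20 m²
Wide channel: R ≈ y = 0.40 m
Q = (1/n)·A·R^(2/3)·S^(1/2) = (1/0.043) × 16.20 × 0.4000^(2/3) × 0.00071^(1/2) = 5.448 m³/s

5.45 m³/s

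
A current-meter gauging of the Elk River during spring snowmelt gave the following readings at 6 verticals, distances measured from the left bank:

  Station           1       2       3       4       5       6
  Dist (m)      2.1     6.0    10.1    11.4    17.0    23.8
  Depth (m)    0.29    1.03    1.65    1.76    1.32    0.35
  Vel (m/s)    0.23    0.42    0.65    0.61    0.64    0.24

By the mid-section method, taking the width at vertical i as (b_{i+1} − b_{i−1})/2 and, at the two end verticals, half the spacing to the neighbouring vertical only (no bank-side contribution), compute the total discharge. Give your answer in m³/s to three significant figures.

w_1 = (6.0 − 2.1)/2 = 1.95 m; q_1 = 0.23 × 0.29 × 1.95 = 0.1301 m³/s
w_2 = (10.1 − 2.1)/2 = 4 m; q_2 = 0.42 × 1.03 × 4 = 1.730 m³/s
w_3 = (11.4 − 6.0)/2 = 2.7 m; q_3 = 0.65 × 1.65 × 2.7 = 2.896 m³/s
w_4 = (17.0 − 10.1)/2 = 3.45 m; q_4 = 0.61 × 1.76 × 3.45 = 3.704 m³/s
w_5 = (23.8 − 11.4)/2 = 6.2 m; q_5 = 0.64 × 1.32 × 6.2 = 5.238 m³/s
w_6 = (23.8 − 17.0)/2 = 3.4 m; q_6 = 0.24 × 0.35 × 3.4 = 0.2856 m³/s
Q = Σ qᵢ = 13.98 m³/s

14.0 m³/s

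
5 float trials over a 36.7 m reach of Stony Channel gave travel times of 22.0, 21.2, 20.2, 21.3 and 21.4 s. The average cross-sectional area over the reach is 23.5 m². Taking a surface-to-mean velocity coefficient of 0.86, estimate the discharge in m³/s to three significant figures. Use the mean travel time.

t̄ = (22.0 + 21.2 + 20.2 + 21.3 + 21.4) / 5 = 21.22 s
v_surface = L / t̄ = 36.7 / 21.22 = 1.730 m/s
v_mean = 0.86 × 1.730 = 1.487 m/s
Q = A × v_mean = 23.5 × 1.487 = 34.95 m³/s

35.0 m³/s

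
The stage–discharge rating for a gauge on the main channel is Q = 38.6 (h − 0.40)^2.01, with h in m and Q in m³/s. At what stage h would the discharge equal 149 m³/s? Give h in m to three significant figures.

2.36 m

h − h₀ = (Q/C)^(1/b) = (149/38.6)^(1/2.01) = 1.958 m
h = 0.40 + 1.958 = 2.358 m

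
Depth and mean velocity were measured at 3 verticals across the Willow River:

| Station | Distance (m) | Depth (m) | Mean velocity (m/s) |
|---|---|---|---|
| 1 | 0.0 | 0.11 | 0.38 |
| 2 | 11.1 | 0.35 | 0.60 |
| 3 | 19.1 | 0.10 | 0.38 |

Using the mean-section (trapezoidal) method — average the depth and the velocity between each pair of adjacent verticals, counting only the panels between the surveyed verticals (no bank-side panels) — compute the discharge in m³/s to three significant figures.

Panel 1-2: Δb = 11.1 m, d̄ = (0.11+0.35)/2 = 0.23, v̄ = (0.38+0.60)/2 = 0.49 → q = 11.1×0.23×0.49 = 1.251 m³/s
Panel 2-3: Δb = 8 m, d̄ = (0.35+0.10)/2 = 0.225, v̄ = (0.60+0.38)/2 = 0.49 → q = 8×0.225×0.49 = 0.8820 m³/s
Q = Σ q = 2.133 m³/s

2.13 m³/s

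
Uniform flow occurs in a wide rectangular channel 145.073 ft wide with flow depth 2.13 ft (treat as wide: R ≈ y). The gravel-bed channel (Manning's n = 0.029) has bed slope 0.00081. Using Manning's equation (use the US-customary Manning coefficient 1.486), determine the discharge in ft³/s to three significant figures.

A = b·y = 145.073 × 2.13 = 309.0 ft²
Wide channel: R ≈ y = 2.13 ft
Q = (1.486/n)·A·R^(2/3)·S^(1/2) = (1.486/0.029) × 309.0 × 2.130^(2/3) × 0.00081^(1/2) = 746.0 ft³/s

746 ft³/s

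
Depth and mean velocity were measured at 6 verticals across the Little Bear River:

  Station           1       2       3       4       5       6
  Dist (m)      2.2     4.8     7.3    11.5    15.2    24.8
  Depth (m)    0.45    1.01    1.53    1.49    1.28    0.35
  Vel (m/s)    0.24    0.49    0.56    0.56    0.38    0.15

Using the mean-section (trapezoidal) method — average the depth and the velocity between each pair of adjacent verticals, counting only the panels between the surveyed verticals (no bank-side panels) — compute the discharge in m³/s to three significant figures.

10.4 m³/s

Panel 1-2: Δb = 2.6 m, d̄ = (0.45+1.01)/2 = 0.73, v̄ = (0.24+0.49)/2 = 0.365 → q = 2.6×0.73×0.365 = 0.6928 m³/s
Panel 2-3: Δb = 2.5 m, d̄ = (1.01+1.53)/2 = 1.27, v̄ = (0.49+0.56)/2 = 0.525 → q = 2.5×1.27×0.525 = 1.667 m³/s
Panel 3-4: Δb = 4.2 m, d̄ = (1.53+1.49)/2 = 1.51, v̄ = (0.56+0.56)/2 = 0.56 → q = 4.2×1.51×0.56 = 3.552 m³/s
Panel 4-5: Δb = 3.7 m, d̄ = (1.49+1.28)/2 = 1.385, v̄ = (0.56+0.38)/2 = 0.47 → q = 3.7×1.385×0.47 = 2.409 m³/s
Panel 5-6: Δb = 9.6 m, d̄ = (1.28+0.35)/2 = 0.815, v̄ = (0.38+0.15)/2 = 0.265 → q = 9.6×0.815×0.265 = 2.073 m³/s
Q = Σ q = 10.39 m³/s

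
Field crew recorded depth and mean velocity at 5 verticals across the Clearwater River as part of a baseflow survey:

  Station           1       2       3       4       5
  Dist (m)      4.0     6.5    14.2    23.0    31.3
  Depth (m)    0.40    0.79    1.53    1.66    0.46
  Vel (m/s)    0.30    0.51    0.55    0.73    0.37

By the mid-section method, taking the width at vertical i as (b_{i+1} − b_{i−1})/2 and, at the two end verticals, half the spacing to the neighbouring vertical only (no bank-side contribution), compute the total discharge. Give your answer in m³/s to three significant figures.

20.2 m³/s

w_1 = (6.5 − 4.0)/2 = 1.25 m; q_1 = 0.30 × 0.40 × 1.25 = 0.1500 m³/s
w_2 = (14.2 − 4.0)/2 = 5.1 m; q_2 = 0.51 × 0.79 × 5.1 = 2.055 m³/s
w_3 = (23.0 − 6.5)/2 = 8.25 m; q_3 = 0.55 × 1.53 × 8.25 = 6.942 m³/s
w_4 = (31.3 − 14.2)/2 = 8.55 m; q_4 = 0.73 × 1.66 × 8.55 = 10.36 m³/s
w_5 = (31.3 − 23.0)/2 = 4.15 m; q_5 = 0.37 × 0.46 × 4.15 = 0.7063 m³/s
Q = Σ qᵢ = 20.21 m³/s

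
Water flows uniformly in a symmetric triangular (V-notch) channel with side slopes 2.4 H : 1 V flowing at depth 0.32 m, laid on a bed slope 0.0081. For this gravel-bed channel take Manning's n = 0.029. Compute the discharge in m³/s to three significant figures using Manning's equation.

A = z·y² = 2.4×0.32² = 0.2458 m²
P = 2y√(1+z²) = 2×0.32×√(1+2.4²) = 1.664 m
R = A/P = 0.2458/1.664 = 0.1477 m
Q = (1/n)·A·R^(2/3)·S^(1/2) = (1/0.029) × 0.2458 × 0.1477^(2/3) × 0.0081^(1/2) = 0.2131 m³/s

0.213 m³/s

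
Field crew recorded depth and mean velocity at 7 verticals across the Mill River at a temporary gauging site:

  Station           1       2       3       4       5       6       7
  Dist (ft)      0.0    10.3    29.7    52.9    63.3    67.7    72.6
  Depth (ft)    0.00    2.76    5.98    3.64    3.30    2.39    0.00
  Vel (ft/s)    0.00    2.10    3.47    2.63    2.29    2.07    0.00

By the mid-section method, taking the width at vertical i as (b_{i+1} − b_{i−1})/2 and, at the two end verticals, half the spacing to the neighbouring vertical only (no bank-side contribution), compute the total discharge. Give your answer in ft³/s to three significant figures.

768 ft³/s

w_2 = (29.7 − 0.0)/2 = 14.85 ft; q_2 = 2.10 × 2.76 × 14.85 = 86.07 ft³/s
w_3 = (52.9 − 10.3)/2 = 21.3 ft; q_3 = 3.47 × 5.98 × 21.3 = 442.0 ft³/s
w_4 = (63.3 − 29.7)/2 = 16.8 ft; q_4 = 2.63 × 3.64 × 16.8 = 160.8 ft³/s
w_5 = (67.7 − 52.9)/2 = 7.4 ft; q_5 = 2.29 × 3.30 × 7.4 = 55.92 ft³/s
w_6 = (72.6 − 63.3)/2 = 4.65 ft; q_6 = 2.07 × 2.39 × 4.65 = 23.00 ft³/s
Stations 1, 7 contribute zero (depth or velocity is 0).
Q = Σ qᵢ = 767.8 ft³/s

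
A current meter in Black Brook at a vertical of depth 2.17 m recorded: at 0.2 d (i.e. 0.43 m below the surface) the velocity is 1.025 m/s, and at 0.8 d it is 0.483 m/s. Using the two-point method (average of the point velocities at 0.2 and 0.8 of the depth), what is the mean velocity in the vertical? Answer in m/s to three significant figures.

v̄ = (1.025 + 0.483) / 2 = 0.7540 m/s

0.754 m/s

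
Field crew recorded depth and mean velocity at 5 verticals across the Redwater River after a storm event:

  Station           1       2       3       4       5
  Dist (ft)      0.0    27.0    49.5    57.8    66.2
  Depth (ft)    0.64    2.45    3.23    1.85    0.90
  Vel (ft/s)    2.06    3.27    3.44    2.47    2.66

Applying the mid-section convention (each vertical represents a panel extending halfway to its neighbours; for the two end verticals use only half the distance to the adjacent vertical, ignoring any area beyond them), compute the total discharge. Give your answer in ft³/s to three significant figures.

w_1 = (27.0 − 0.0)/2 = 13.5 ft; q_1 = 2.06 × 0.64 × 13.5 = 17.80 ft³/s
w_2 = (49.5 − 0.0)/2 = 24.75 ft; q_2 = 3.27 × 2.45 × 24.75 = 198.3 ft³/s
w_3 = (57.8 − 27.0)/2 = 15.4 ft; q_3 = 3.44 × 3.23 × 15.4 = 171.1 ft³/s
w_4 = (66.2 − 49.5)/2 = 8.35 ft; q_4 = 2.47 × 1.85 × 8.35 = 38.16 ft³/s
w_5 = (66.2 − 57.8)/2 = 4.2 ft; q_5 = 2.66 × 0.90 × 4.2 = 10.05 ft³/s
Q = Σ qᵢ = 435.4 ft³/s

435 ft³/s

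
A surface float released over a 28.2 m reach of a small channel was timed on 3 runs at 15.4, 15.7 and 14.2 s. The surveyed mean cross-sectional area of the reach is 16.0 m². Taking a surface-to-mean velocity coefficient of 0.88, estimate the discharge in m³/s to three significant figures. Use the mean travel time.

26.3 m³/s

t̄ = (15.4 + 15.7 + 14.2) / 3 = 15.1 s
v_surface = L / t̄ = 28.2 / 15.1 = 1.868 m/s
v_mean = 0.88 × 1.868 = 1.643 m/s
Q = A × v_mean = 16.0 × 1.643 = 26.30 m³/s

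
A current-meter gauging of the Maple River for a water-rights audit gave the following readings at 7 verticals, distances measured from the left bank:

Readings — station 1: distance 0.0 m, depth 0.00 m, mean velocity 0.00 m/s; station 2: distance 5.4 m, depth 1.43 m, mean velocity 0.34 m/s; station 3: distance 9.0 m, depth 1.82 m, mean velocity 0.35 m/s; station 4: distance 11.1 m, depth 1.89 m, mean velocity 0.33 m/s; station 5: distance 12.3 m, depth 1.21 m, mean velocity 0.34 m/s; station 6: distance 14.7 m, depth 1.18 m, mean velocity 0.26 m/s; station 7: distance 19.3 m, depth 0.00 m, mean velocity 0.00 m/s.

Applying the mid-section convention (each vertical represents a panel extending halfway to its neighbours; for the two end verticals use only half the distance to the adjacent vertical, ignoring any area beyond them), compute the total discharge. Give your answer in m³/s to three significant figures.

w_2 = (9.0 − 0.0)/2 = 4.5 m; q_2 = 0.34 × 1.43 × 4.5 = 2.188 m³/s
w_3 = (11.1 − 5.4)/2 = 2.85 m; q_3 = 0.35 × 1.82 × 2.85 = 1.815 m³/s
w_4 = (12.3 − 9.0)/2 = 1.65 m; q_4 = 0.33 × 1.89 × 1.65 = 1.029 m³/s
w_5 = (14.7 − 11.1)/2 = 1.8 m; q_5 = 0.34 × 1.21 × 1.8 = 0.7405 m³/s
w_6 = (19.3 − 12.3)/2 = 3.5 m; q_6 = 0.26 × 1.18 × 3.5 = 1.074 m³/s
Stations 1, 7 contribute zero (depth or velocity is 0).
Q = Σ qᵢ = 6.847 m³/s

6.85 m³/s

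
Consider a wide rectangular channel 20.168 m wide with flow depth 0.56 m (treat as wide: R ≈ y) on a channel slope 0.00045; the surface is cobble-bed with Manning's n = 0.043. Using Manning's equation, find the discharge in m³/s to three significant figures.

A = b·y = 20.168 × 0.56 = 11.29 m²
Wide channel: R ≈ y = 0.56 m
Q = (1/n)·A·R^(2/3)·S^(1/2) = (1/0.043) × 11.29 × 0.5600^(2/3) × 0.00045^(1/2) = 3.785 m³/s

3.79 m³/s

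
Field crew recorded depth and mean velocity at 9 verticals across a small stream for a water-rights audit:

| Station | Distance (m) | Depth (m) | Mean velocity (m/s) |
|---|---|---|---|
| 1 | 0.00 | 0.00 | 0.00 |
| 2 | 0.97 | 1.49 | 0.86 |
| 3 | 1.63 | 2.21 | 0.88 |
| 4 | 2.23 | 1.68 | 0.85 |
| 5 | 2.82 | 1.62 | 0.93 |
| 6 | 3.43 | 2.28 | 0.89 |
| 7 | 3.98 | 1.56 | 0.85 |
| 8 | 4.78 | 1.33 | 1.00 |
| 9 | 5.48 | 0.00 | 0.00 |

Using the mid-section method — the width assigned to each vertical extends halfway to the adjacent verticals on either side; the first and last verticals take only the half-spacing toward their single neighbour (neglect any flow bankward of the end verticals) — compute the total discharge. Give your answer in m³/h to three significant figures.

25500 m³/h

w_2 = (1.63 − 0.00)/2 = 0.815 m; q_2 = 0.86 × 1.49 × 0.815 = 1.044 m³/s
w_3 = (2.23 − 0.97)/2 = 0.63 m; q_3 = 0.88 × 2.21 × 0.63 = 1.225 m³/s
w_4 = (2.82 − 1.63)/2 = 0.595 m; q_4 = 0.85 × 1.68 × 0.595 = 0.8497 m³/s
w_5 = (3.43 − 2.23)/2 = 0.6 m; q_5 = 0.93 × 1.62 × 0.6 = 0.9040 m³/s
w_6 = (3.98 − 2.82)/2 = 0.58 m; q_6 = 0.89 × 2.28 × 0.58 = 1.177 m³/s
w_7 = (4.78 − 3.43)/2 = 0.675 m; q_7 = 0.85 × 1.56 × 0.675 = 0.8951 m³/s
w_8 = (5.48 − 3.98)/2 = 0.75 m; q_8 = 1.00 × 1.33 × 0.75 = 0.9975 m³/s
Stations 1, 9 contribute zero (depth or velocity is 0).
Q = Σ qᵢ = 7.093 m³/s
= 7.093 × 3600 = 25530 m³/h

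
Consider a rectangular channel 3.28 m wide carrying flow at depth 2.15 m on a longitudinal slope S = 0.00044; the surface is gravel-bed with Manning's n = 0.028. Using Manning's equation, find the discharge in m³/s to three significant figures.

5.03 m³/s

A = b·y = 3.28 × 2.15 = 7.052 m²
P = b + 2y = 3.28 + 2×2.15 = 7.580 m
R = A/P = 7.052/7.580 = 0.9303 m
Q = (1/n)·A·R^(2/3)·S^(1/2) = (1/0.028) × 7.052 × 0.9303^(2/3) × 0.00044^(1/2) = 5.035 m³/s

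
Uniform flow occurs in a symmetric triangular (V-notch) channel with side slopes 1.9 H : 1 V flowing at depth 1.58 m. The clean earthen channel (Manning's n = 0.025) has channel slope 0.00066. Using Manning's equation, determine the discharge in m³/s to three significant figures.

A = z·y² = 1.9×1.58² = 4.743 m²
P = 2y√(1+z²) = 2×1.58×√(1+1.9²) = 6.785 m
R = A/P = 4.743/6.785 = 0.6991 m
Q = (1/n)·A·R^(2/3)·S^(1/2) = (1/0.025) × 4.743 × 0.6991^(2/3) × 0.00066^(1/2) = 3.839 m³/s

3.84 m³/s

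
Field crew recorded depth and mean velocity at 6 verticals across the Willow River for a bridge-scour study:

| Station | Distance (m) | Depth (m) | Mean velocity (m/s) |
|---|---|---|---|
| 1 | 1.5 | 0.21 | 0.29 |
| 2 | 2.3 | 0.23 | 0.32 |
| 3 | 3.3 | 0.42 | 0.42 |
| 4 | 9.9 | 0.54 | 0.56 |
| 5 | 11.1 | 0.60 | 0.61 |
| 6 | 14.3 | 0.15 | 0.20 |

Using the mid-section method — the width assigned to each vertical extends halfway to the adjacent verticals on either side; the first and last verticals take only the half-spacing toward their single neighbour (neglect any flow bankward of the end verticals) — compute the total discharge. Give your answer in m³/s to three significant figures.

w_1 = (2.3 − 1.5)/2 = 0.4 m; q_1 = 0.29 × 0.21 × 0.4 = 0.02436 m³/s
w_2 = (3.3 − 1.5)/2 = 0.9 m; q_2 = 0.32 × 0.23 × 0.9 = 0.06624 m³/s
w_3 = (9.9 − 2.3)/2 = 3.8 m; q_3 = 0.42 × 0.42 × 3.8 = 0.6703 m³/s
w_4 = (11.1 − 3.3)/2 = 3.9 m; q_4 = 0.56 × 0.54 × 3.9 = 1.179 m³/s
w_5 = (14.3 − 9.9)/2 = 2.2 m; q_5 = 0.61 × 0.60 × 2.2 = 0.8052 m³/s
w_6 = (14.3 − 11.1)/2 = 1.6 m; q_6 = 0.20 × 0.15 × 1.6 = 0.04800 m³/s
Q = Σ qᵢ = 2.793 m³/s

2.79 m³/s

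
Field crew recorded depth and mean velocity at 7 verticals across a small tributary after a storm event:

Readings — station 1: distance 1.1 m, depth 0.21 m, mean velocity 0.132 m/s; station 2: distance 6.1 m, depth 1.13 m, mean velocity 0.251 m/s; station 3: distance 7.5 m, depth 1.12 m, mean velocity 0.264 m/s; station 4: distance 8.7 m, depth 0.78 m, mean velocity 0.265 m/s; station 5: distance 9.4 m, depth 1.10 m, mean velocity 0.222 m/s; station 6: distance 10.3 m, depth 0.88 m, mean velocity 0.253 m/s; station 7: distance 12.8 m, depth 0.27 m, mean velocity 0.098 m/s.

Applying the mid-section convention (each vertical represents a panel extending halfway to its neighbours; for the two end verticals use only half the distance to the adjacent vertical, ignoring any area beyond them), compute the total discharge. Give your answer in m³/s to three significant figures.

2.16 m³/s

w_1 = (6.1 − 1.1)/2 = 2.5 m; q_1 = 0.132 × 0.21 × 2.5 = 0.06930 m³/s
w_2 = (7.5 − 1.1)/2 = 3.2 m; q_2 = 0.251 × 1.13 × 3.2 = 0.9076 m³/s
w_3 = (8.7 − 6.1)/2 = 1.3 m; q_3 = 0.264 × 1.12 × 1.3 = 0.3844 m³/s
w_4 = (9.4 − 7.5)/2 = 0.95 m; q_4 = 0.265 × 0.78 × 0.95 = 0.1964 m³/s
w_5 = (10.3 − 8.7)/2 = 0.8 m; q_5 = 0.222 × 1.10 × 0.8 = 0.1954 m³/s
w_6 = (12.8 − 9.4)/2 = 1.7 m; q_6 = 0.253 × 0.88 × 1.7 = 0.3785 m³/s
w_7 = (12.8 − 10.3)/2 = 1.25 m; q_7 = 0.098 × 0.27 × 1.25 = 0.03308 m³/s
Q = Σ qᵢ = 2.165 m³/s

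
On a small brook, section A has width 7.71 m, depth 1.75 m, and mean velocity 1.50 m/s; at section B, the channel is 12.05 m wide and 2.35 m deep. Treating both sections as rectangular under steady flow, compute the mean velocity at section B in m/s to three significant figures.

Q = A₁V₁ = (7.71×1.75) × 1.50 = 20.24 m³/s
A₂ = 12.05 × 2.35 = 28.32 m²
V₂ = Q/A₂ = 20.24/28.32 = 0.7147 m/s

0.715 m/s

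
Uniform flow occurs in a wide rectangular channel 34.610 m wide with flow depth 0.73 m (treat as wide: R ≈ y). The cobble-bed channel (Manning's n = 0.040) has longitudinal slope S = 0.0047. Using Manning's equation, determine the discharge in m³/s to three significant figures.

A = b·y = 34.610 × 0.73 = 25.27 m²
Wide channel: R ≈ y = 0.73 m
Q = (1/n)·A·R^(2/3)·S^(1/2) = (1/0.040) × 25.27 × 0.7300^(2/3) × 0.0047^(1/2) = 35.11 m³/s

35.1 m³/s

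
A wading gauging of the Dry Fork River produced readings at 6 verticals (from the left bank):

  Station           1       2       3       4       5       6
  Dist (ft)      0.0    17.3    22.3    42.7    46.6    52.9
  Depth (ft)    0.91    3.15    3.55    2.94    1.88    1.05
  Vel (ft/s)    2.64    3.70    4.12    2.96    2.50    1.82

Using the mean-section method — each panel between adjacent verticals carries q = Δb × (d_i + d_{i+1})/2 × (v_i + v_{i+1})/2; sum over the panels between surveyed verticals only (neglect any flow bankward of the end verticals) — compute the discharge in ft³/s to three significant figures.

Panel 1-2: Δb = 17.3 ft, d̄ = (0.91+3.15)/2 = 2.03, v̄ = (2.64+3.70)/2 = 3.17 → q = 17.3×2.03×3.17 = 111.3 ft³/s
Panel 2-3: Δb = 5 ft, d̄ = (3.15+3.55)/2 = 3.35, v̄ = (3.70+4.12)/2 = 3.91 → q = 5×3.35×3.91 = 65.49 ft³/s
Panel 3-4: Δb = 20.4 ft, d̄ = (3.55+2.94)/2 = 3.245, v̄ = (4.12+2.96)/2 = 3.54 → q = 20.4×3.245×3.54 = 234.3 ft³/s
Panel 4-5: Δb = 3.9 ft, d̄ = (2.94+1.88)/2 = 2.41, v̄ = (2.96+2.50)/2 = 2.73 → q = 3.9×2.41×2.73 = 25.66 ft³/s
Panel 5-6: Δb = 6.3 ft, d̄ = (1.88+1.05)/2 = 1.465, v̄ = (2.50+1.82)/2 = 2.16 → q = 6.3×1.465×2.16 = 19.94 ft³/s
Q = Σ q = 456.8 ft³/s

457 ft³/s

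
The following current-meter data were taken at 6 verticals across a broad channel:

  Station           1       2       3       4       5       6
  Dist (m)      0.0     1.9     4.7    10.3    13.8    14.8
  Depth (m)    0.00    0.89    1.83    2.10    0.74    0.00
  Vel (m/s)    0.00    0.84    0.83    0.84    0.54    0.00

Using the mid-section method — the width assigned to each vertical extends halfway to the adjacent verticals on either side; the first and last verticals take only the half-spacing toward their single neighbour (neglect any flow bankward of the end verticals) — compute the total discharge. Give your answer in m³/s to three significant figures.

w_2 = (4.7 − 0.0)/2 = 2.35 m; q_2 = 0.84 × 0.89 × 2.35 = 1.757 m³/s
w_3 = (10.3 − 1.9)/2 = 4.2 m; q_3 = 0.83 × 1.83 × 4.2 = 6.379 m³/s
w_4 = (13.8 − 4.7)/2 = 4.55 m; q_4 = 0.84 × 2.10 × 4.55 = 8.026 m³/s
w_5 = (14.8 − 10.3)/2 = 2.25 m; q_5 = 0.54 × 0.74 × 2.25 = 0.8991 m³/s
Stations 1, 6 contribute zero (depth or velocity is 0).
Q = Σ qᵢ = 17.06 m³/s

17.1 m³/s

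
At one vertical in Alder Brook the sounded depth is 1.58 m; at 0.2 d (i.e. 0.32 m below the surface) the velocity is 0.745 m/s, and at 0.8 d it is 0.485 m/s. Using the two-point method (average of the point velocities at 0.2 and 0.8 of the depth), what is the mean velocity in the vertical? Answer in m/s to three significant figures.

0.615 m/s

v̄ = (0.745 + 0.485) / 2 = 0.6150 m/s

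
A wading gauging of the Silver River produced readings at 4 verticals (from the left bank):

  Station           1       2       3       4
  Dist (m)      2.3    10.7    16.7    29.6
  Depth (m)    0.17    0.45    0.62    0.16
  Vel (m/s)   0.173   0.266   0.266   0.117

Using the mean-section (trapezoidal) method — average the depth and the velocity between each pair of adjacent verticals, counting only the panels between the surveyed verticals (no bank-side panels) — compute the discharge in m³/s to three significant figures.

Panel 1-2: Δb = 8.4 m, d̄ = (0.17+0.45)/2 = 0.31, v̄ = (0.173+0.266)/2 = 0.2195 → q = 8.4×0.31×0.2195 = 0.5716 m³/s
Panel 2-3: Δb = 6 m, d̄ = (0.45+0.62)/2 = 0.535, v̄ = (0.266+0.266)/2 = 0.266 → q = 6×0.535×0.266 = 0.8539 m³/s
Panel 3-4: Δb = 12.9 m, d̄ = (0.62+0.16)/2 = 0.39, v̄ = (0.266+0.117)/2 = 0.1915 → q = 12.9×0.39×0.1915 = 0.9634 m³/s
Q = Σ q = 2.389 m³/s

2.39 m³/s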